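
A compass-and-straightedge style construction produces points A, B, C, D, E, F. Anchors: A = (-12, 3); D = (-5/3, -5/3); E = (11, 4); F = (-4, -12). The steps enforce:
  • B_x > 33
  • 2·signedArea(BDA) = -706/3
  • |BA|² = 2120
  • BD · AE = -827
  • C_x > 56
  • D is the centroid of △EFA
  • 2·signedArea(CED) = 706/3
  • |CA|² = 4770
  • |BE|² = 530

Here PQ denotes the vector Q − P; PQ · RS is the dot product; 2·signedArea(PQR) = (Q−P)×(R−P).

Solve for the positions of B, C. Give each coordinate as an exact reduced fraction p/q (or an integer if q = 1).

B = (34, 5)
C = (57, 6)

1. B_x = 34  [2·signedArea(BDA) = -706/3 ∩ BD · AE = -827]
2. B_y = 5  [2·signedArea(BDA) = -706/3 ∩ BD · AE = -827]
   → B = (34, 5)
3. C_x = 57  [line 17/3·x + -38/3·y + -247 = 0 ∩ |CA|² = 4770]
4. C_y = 6  [line 17/3·x + -38/3·y + -247 = 0 ∩ |CA|² = 4770]
   → C = (57, 6)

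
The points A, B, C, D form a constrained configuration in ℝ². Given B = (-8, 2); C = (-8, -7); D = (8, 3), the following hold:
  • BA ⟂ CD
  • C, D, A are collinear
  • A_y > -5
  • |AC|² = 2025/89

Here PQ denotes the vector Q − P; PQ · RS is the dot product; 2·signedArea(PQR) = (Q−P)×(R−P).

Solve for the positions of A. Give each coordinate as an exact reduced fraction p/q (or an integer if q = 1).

A = (-352/89, -398/89)

1. A_x = -352/89  [C, D, A are collinear ∩ BA ⟂ CD]
2. A_y = -398/89  [C, D, A are collinear ∩ BA ⟂ CD]
   → A = (-352/89, -398/89)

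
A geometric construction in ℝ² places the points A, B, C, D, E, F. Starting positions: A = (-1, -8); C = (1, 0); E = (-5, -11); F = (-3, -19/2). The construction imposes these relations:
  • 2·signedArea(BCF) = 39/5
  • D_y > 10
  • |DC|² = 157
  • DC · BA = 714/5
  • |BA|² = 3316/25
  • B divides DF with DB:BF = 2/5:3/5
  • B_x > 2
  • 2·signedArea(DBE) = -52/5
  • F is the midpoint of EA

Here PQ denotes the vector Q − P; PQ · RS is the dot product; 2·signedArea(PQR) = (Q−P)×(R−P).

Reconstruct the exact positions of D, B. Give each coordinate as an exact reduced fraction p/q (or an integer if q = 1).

B = (3, 14/5)
D = (7, 11)

1. B_x = 3  [line 19/2·x + -4·y + -173/10 = 0 ∩ |BA|² = 3316/25]
2. B_y = 14/5  [line 19/2·x + -4·y + -173/10 = 0 ∩ |BA|² = 3316/25]
   → B = (3, 14/5)
3. D_x = 7  [DC · BA = 714/5 ∩ B divides DF with DB:BF = 2/5:3/5]
4. D_y = 11  [DC · BA = 714/5 ∩ B divides DF with DB:BF = 2/5:3/5]
   → D = (7, 11)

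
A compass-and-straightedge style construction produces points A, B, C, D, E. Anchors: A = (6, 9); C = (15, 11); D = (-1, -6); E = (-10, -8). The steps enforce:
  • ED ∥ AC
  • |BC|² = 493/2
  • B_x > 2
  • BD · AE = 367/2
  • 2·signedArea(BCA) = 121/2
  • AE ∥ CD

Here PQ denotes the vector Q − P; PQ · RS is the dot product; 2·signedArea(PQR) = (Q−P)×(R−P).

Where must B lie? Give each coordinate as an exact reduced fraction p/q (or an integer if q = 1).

1. B_x = 5/2  [2·signedArea(BCA) = 121/2 ∩ BD · AE = 367/2]
2. B_y = 3/2  [2·signedArea(BCA) = 121/2 ∩ BD · AE = 367/2]
   → B = (5/2, 3/2)

B = (5/2, 3/2)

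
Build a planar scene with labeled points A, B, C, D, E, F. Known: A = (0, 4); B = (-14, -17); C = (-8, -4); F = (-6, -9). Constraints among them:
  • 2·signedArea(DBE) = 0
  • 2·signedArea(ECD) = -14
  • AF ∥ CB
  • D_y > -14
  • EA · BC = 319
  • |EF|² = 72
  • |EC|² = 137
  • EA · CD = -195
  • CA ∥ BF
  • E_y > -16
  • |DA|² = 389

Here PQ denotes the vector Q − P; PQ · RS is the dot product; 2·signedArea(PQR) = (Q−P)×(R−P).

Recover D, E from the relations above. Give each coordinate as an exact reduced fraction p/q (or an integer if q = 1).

1. E_x = -12  [line -6·x + -13·y + -267 = 0 ∩ |EF|² = 72]
2. E_y = -15  [line -6·x + -13·y + -267 = 0 ∩ |EF|² = 72]
   → E = (-12, -15)
3. D_x = -10  [2·signedArea(DBE) = 0 ∩ EA · CD = -195]
4. D_y = -13  [2·signedArea(DBE) = 0 ∩ EA · CD = -195]
   → D = (-10, -13)

D = (-10, -13)
E = (-12, -15)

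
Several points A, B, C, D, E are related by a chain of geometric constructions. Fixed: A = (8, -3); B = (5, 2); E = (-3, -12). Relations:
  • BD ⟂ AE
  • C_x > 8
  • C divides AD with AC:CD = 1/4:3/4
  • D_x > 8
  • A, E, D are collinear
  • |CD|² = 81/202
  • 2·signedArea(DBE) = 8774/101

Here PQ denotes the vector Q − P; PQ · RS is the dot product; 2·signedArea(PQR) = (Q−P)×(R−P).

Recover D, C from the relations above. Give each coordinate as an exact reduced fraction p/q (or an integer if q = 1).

1. D_x = 874/101  [A, E, D are collinear ∩ BD ⟂ AE]
2. D_y = -249/101  [A, E, D are collinear ∩ BD ⟂ AE]
   → D = (874/101, -249/101)
3. C_x = 1649/202  [C divides AD with AC:CD = 1/4:3/4]
4. C_y = -579/202  [C divides AD with AC:CD = 1/4:3/4]
   → C = (1649/202, -579/202)

C = (1649/202, -579/202)
D = (874/101, -249/101)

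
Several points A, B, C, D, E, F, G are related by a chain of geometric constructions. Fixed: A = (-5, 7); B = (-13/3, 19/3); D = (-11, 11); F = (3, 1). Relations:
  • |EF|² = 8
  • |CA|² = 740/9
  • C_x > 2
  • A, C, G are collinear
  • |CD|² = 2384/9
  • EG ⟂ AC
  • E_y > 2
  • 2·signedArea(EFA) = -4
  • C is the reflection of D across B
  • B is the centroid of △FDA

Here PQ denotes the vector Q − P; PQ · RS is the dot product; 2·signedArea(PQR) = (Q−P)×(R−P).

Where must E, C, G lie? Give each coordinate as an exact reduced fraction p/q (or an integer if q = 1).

1. E_x = 1  [line -6·x + -8·y + 30 = 0 ∩ |EF|² = 8]
2. E_y = 3  [line -6·x + -8·y + 30 = 0 ∩ |EF|² = 8]
   → E = (1, 3)
3. C_x = 7/3  [C is the reflection of D across B]
4. C_y = 5/3  [C is the reflection of D across B]
   → C = (7/3, 5/3)
5. G_x = 153/185  [A, C, G are collinear ∩ EG ⟂ AC]
6. G_y = 511/185  [A, C, G are collinear ∩ EG ⟂ AC]
   → G = (153/185, 511/185)

C = (7/3, 5/3)
E = (1, 3)
G = (153/185, 511/185)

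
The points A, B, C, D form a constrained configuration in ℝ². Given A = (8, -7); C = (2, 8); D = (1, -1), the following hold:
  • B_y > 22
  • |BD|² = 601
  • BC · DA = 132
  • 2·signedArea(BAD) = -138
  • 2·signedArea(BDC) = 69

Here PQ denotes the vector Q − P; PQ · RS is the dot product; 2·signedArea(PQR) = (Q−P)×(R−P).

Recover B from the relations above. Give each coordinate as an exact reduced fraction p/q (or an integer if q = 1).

B = (-4, 23)

1. B_x = -4  [2·signedArea(BDC) = 69 ∩ BC · DA = 132]
2. B_y = 23  [2·signedArea(BDC) = 69 ∩ BC · DA = 132]
   → B = (-4, 23)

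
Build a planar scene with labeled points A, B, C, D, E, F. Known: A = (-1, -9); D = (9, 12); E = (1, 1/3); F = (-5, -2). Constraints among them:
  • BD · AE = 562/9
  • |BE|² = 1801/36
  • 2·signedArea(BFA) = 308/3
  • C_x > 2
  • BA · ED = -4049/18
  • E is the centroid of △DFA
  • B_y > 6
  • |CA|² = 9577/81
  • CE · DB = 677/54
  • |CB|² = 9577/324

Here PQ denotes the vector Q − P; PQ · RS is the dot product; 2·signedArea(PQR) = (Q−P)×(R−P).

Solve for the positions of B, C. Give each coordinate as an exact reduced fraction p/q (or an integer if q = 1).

B = (5, 37/6)
C = (3, 10/9)

1. B_x = 5  [BA · ED = -4049/18 ∩ BD · AE = 562/9]
2. B_y = 37/6  [BA · ED = -4049/18 ∩ BD · AE = 562/9]
   → B = (5, 37/6)
3. C_x = 3  [line 4·x + 35/6·y + -499/27 = 0 ∩ |CB|² = 9577/324]
4. C_y = 10/9  [line 4·x + 35/6·y + -499/27 = 0 ∩ |CB|² = 9577/324]
   → C = (3, 10/9)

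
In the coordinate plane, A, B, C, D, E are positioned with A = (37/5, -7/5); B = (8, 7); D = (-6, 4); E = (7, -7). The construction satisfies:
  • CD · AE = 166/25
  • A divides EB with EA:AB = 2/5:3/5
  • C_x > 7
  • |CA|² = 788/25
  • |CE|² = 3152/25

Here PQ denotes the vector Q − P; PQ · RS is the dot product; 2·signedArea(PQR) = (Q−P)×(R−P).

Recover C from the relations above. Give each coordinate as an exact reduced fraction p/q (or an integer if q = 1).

1. C_x = 39/5  [line 2/5·x + 28/5·y + -666/25 = 0 ∩ |CE|² = 3152/25]
2. C_y = 21/5  [line 2/5·x + 28/5·y + -666/25 = 0 ∩ |CE|² = 3152/25]
   → C = (39/5, 21/5)

C = (39/5, 21/5)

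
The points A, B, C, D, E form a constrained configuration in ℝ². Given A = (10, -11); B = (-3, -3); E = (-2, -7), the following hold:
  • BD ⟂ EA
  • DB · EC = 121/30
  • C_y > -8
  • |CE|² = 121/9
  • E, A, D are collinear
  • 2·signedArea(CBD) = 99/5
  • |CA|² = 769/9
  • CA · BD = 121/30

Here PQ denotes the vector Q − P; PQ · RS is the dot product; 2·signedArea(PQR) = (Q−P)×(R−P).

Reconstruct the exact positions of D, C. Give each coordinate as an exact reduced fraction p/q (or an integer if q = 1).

C = (5/3, -7)
D = (-41/10, -63/10)

1. D_x = -41/10  [E, A, D are collinear ∩ BD ⟂ EA]
2. D_y = -63/10  [E, A, D are collinear ∩ BD ⟂ EA]
   → D = (-41/10, -63/10)
3. C_x = 5/3  [CA · BD = 121/30 ∩ 2·signedArea(CBD) = 99/5]
4. C_y = -7  [CA · BD = 121/30 ∩ 2·signedArea(CBD) = 99/5]
   → C = (5/3, -7)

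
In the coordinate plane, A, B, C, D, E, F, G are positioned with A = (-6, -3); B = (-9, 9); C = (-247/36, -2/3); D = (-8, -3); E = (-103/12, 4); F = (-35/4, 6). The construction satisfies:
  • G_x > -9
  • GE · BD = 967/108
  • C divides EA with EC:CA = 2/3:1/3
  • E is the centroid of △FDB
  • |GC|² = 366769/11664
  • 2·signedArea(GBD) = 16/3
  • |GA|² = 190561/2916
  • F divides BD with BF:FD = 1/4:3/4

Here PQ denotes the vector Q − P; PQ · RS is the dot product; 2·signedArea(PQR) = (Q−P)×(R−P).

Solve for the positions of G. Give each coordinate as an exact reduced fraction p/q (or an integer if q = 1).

G = (-443/54, 43/9)

1. G_x = -443/54  [GE · BD = 967/108 ∩ 2·signedArea(GBD) = 16/3]
2. G_y = 43/9  [GE · BD = 967/108 ∩ 2·signedArea(GBD) = 16/3]
   → G = (-443/54, 43/9)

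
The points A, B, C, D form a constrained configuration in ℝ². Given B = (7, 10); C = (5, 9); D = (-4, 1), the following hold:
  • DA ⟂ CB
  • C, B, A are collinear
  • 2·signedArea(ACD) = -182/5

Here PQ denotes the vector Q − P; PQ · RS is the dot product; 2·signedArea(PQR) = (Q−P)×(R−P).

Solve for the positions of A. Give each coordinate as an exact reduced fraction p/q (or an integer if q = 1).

1. A_x = -27/5  [C, B, A are collinear ∩ DA ⟂ CB]
2. A_y = 19/5  [C, B, A are collinear ∩ DA ⟂ CB]
   → A = (-27/5, 19/5)

A = (-27/5, 19/5)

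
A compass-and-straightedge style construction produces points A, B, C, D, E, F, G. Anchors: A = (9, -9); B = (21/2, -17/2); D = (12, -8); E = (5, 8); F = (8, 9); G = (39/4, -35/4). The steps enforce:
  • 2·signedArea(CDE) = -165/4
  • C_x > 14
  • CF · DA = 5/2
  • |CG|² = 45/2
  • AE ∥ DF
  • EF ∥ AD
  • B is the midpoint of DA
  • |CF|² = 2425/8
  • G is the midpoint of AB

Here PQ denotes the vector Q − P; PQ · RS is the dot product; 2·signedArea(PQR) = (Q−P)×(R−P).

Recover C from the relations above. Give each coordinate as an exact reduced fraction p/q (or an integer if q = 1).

1. C_x = 57/4  [2·signedArea(CDE) = -165/4 ∩ CF · DA = 5/2]
2. C_y = -29/4  [2·signedArea(CDE) = -165/4 ∩ CF · DA = 5/2]
   → C = (57/4, -29/4)

C = (57/4, -29/4)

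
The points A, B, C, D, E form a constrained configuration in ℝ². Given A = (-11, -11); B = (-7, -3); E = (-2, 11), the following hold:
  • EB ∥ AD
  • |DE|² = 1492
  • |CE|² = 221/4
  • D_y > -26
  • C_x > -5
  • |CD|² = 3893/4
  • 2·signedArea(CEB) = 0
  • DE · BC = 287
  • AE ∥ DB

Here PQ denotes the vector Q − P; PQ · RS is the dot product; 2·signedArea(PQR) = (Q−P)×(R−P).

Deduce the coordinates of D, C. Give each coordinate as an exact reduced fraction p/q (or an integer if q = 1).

1. D_x = -16  [AE ∥ DB ∩ EB ∥ AD]
2. D_y = -25  [AE ∥ DB ∩ EB ∥ AD]
   → D = (-16, -25)
3. C_x = -9/2  [2·signedArea(CEB) = 0 ∩ DE · BC = 287]
4. C_y = 4  [2·signedArea(CEB) = 0 ∩ DE · BC = 287]
   → C = (-9/2, 4)

C = (-9/2, 4)
D = (-16, -25)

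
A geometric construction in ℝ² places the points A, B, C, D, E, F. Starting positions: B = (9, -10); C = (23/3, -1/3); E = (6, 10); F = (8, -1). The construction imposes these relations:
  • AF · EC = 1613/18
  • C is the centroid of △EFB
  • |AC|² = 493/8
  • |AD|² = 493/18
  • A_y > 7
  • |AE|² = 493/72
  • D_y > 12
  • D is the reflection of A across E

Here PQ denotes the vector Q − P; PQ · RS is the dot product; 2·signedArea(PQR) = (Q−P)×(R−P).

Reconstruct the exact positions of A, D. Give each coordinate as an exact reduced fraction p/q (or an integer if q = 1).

A = (77/12, 89/12)
D = (67/12, 151/12)

1. A_x = 77/12  [line -5/3·x + 31/3·y + -1187/18 = 0 ∩ |AC|² = 493/8]
2. A_y = 89/12  [line -5/3·x + 31/3·y + -1187/18 = 0 ∩ |AC|² = 493/8]
   → A = (77/12, 89/12)
3. D_x = 67/12  [D is the reflection of A across E]
4. D_y = 151/12  [D is the reflection of A across E]
   → D = (67/12, 151/12)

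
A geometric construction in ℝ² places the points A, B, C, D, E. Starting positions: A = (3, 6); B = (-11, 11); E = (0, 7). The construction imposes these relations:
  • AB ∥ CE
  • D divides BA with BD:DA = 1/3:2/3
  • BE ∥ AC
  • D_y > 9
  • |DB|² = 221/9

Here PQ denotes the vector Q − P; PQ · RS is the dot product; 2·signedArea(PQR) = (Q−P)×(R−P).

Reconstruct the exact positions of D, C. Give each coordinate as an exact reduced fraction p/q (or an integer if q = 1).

C = (14, 2)
D = (-19/3, 28/3)

1. D_x = -19/3  [D divides BA with BD:DA = 1/3:2/3]
2. D_y = 28/3  [D divides BA with BD:DA = 1/3:2/3]
   → D = (-19/3, 28/3)
3. C_x = 14  [AB ∥ CE ∩ BE ∥ AC]
4. C_y = 2  [AB ∥ CE ∩ BE ∥ AC]
   → C = (14, 2)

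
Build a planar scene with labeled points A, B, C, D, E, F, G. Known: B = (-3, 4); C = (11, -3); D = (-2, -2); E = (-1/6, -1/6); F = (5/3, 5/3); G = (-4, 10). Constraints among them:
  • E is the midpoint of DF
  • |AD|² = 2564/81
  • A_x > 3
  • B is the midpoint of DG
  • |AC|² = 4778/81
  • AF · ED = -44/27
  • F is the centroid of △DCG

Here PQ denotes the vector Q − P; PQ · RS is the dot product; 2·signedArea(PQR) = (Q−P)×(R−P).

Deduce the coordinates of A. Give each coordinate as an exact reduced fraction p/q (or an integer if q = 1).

A = (32/9, -10/9)

1. A_x = 32/9  [line 11/6·x + 11/6·y + -121/27 = 0 ∩ |AD|² = 2564/81]
2. A_y = -10/9  [line 11/6·x + 11/6·y + -121/27 = 0 ∩ |AD|² = 2564/81]
   → A = (32/9, -10/9)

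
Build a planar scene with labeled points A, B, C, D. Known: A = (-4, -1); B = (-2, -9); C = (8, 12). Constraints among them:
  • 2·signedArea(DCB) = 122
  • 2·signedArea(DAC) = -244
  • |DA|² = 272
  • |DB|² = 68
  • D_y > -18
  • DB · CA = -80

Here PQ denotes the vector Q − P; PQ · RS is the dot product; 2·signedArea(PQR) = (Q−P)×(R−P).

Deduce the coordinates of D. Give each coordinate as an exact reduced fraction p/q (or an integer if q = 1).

1. D_x = 0  [2·signedArea(DCB) = 122 ∩ DB · CA = -80]
2. D_y = -17  [2·signedArea(DCB) = 122 ∩ DB · CA = -80]
   → D = (0, -17)

D = (0, -17)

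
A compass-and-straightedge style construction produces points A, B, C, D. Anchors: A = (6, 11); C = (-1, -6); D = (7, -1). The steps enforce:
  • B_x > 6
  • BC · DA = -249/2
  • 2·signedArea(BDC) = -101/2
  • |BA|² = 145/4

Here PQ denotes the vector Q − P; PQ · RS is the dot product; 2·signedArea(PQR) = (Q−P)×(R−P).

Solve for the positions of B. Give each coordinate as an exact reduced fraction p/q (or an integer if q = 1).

1. B_x = 13/2  [2·signedArea(BDC) = -101/2 ∩ BC · DA = -249/2]
2. B_y = 5  [2·signedArea(BDC) = -101/2 ∩ BC · DA = -249/2]
   → B = (13/2, 5)

B = (13/2, 5)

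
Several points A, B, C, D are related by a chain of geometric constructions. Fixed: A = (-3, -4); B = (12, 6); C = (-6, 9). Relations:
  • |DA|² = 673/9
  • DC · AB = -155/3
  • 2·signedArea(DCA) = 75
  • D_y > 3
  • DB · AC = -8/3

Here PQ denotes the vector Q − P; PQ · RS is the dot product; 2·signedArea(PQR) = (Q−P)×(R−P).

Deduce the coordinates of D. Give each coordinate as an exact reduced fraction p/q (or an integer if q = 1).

D = (1, 11/3)

1. D_x = 1  [DC · AB = -155/3 ∩ 2·signedArea(DCA) = 75]
2. D_y = 11/3  [DC · AB = -155/3 ∩ 2·signedArea(DCA) = 75]
   → D = (1, 11/3)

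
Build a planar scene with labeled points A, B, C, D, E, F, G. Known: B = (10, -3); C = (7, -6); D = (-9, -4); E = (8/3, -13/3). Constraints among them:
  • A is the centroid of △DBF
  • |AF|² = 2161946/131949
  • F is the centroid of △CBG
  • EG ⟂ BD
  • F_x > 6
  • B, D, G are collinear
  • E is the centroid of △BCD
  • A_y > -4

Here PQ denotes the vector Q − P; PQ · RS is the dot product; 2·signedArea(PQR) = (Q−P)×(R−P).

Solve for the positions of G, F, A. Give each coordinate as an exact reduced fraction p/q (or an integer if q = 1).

A = (12281/4887, -18130/4887)
F = (10652/1629, -6727/1629)
G = (1421/543, -1840/543)

1. G_x = 1421/543  [B, D, G are collinear ∩ EG ⟂ BD]
2. G_y = -1840/543  [B, D, G are collinear ∩ EG ⟂ BD]
   → G = (1421/543, -1840/543)
3. F_x = 10652/1629  [F is the centroid of △CBG]
4. F_y = -6727/1629  [F is the centroid of △CBG]
   → F = (10652/1629, -6727/1629)
5. A_x = 12281/4887  [A is the centroid of △DBF]
6. A_y = -18130/4887  [A is the centroid of △DBF]
   → A = (12281/4887, -18130/4887)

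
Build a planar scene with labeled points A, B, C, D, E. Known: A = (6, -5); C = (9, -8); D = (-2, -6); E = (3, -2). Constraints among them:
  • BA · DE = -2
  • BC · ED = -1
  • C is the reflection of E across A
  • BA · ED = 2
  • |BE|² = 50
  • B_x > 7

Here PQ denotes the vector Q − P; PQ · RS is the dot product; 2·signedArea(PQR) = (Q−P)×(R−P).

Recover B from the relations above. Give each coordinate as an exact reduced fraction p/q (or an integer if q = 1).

B = (8, -7)

1. B_x = 8  [line -5·x + -4·y + 12 = 0 ∩ |BE|² = 50]
2. B_y = -7  [line -5·x + -4·y + 12 = 0 ∩ |BE|² = 50]
   → B = (8, -7)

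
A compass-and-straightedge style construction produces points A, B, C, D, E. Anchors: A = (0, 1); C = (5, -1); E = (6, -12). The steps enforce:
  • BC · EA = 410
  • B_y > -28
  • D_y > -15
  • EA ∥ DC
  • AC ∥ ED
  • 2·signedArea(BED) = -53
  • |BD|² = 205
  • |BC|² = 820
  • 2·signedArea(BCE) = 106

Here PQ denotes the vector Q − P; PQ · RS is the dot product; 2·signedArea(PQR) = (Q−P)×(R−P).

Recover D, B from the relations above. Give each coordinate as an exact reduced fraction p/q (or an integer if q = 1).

B = (17, -27)
D = (11, -14)

1. D_x = 11  [EA ∥ DC ∩ AC ∥ ED]
2. D_y = -14  [EA ∥ DC ∩ AC ∥ ED]
   → D = (11, -14)
3. B_x = 17  [2·signedArea(BED) = -53 ∩ 2·signedArea(BCE) = 106]
4. B_y = -27  [2·signedArea(BED) = -53 ∩ 2·signedArea(BCE) = 106]
   → B = (17, -27)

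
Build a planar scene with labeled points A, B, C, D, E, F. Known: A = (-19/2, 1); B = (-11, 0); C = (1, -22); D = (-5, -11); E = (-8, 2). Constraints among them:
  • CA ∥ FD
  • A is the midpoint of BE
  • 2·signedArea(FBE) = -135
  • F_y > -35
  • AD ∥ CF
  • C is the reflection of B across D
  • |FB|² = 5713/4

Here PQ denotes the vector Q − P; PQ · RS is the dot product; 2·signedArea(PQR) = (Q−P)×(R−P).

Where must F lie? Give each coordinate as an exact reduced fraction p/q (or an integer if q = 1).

1. F_x = 11/2  [CA ∥ FD ∩ AD ∥ CF]
2. F_y = -34  [CA ∥ FD ∩ AD ∥ CF]
   → F = (11/2, -34)

F = (11/2, -34)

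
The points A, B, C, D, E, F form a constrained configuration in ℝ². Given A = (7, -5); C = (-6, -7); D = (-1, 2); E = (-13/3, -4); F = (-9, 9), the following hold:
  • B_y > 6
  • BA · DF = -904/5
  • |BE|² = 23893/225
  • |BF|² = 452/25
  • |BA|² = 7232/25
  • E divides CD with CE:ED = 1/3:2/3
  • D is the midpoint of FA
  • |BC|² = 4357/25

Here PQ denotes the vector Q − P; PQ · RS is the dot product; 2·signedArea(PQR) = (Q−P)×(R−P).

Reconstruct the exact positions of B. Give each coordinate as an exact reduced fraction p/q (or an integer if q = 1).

1. B_x = -29/5  [line 8·x + -7·y + 449/5 = 0 ∩ |BF|² = 452/25]
2. B_y = 31/5  [line 8·x + -7·y + 449/5 = 0 ∩ |BF|² = 452/25]
   → B = (-29/5, 31/5)

B = (-29/5, 31/5)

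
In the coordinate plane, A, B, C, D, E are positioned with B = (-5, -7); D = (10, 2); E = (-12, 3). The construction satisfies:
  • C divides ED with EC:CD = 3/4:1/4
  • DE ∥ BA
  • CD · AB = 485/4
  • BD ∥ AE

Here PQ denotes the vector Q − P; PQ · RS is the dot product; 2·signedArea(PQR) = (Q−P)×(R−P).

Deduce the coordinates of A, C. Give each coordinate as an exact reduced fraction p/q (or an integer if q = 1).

1. A_x = -27  [BD ∥ AE ∩ DE ∥ BA]
2. A_y = -6  [BD ∥ AE ∩ DE ∥ BA]
   → A = (-27, -6)
3. C_x = 9/2  [C divides ED with EC:CD = 3/4:1/4]
4. C_y = 9/4  [C divides ED with EC:CD = 3/4:1/4]
   → C = (9/2, 9/4)

A = (-27, -6)
C = (9/2, 9/4)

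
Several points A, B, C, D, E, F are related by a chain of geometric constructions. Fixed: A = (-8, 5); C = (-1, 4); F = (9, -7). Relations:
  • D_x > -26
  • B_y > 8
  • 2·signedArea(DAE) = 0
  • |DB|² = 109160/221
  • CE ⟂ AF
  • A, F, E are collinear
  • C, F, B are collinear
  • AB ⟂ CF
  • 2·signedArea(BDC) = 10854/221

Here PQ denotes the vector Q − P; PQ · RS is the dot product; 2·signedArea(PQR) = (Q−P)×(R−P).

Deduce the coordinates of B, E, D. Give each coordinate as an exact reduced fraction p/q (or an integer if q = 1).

B = (-1031/221, 1775/221)
D = (-25, 17)
E = (-1237/433, 593/433)

1. B_x = -1031/221  [C, F, B are collinear ∩ AB ⟂ CF]
2. B_y = 1775/221  [C, F, B are collinear ∩ AB ⟂ CF]
   → B = (-1031/221, 1775/221)
3. E_x = -1237/433  [A, F, E are collinear ∩ CE ⟂ AF]
4. E_y = 593/433  [A, F, E are collinear ∩ CE ⟂ AF]
   → E = (-1237/433, 593/433)
5. D_x = -25  [2·signedArea(DAE) = 0 ∩ 2·signedArea(BDC) = 10854/221]
6. D_y = 17  [2·signedArea(DAE) = 0 ∩ 2·signedArea(BDC) = 10854/221]
   → D = (-25, 17)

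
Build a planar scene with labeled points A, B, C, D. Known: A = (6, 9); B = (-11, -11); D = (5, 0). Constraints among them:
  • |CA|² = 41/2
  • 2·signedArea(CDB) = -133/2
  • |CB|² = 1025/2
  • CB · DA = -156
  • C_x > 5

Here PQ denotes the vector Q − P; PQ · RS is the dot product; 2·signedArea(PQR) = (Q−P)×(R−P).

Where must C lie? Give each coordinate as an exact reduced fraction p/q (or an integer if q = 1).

1. C_x = 11/2  [2·signedArea(CDB) = -133/2 ∩ CB · DA = -156]
2. C_y = 9/2  [2·signedArea(CDB) = -133/2 ∩ CB · DA = -156]
   → C = (11/2, 9/2)

C = (11/2, 9/2)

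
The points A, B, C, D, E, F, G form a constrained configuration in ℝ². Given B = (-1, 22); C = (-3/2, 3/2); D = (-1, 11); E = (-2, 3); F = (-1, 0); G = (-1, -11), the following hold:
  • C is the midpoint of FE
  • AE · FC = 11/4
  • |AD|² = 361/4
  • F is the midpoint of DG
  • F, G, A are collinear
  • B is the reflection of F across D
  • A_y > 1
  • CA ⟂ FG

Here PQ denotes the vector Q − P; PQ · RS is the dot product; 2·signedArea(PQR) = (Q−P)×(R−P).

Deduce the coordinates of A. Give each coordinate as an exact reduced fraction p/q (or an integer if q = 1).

A = (-1, 3/2)

1. A_x = -1  [F, G, A are collinear ∩ CA ⟂ FG]
2. A_y = 3/2  [F, G, A are collinear ∩ CA ⟂ FG]
   → A = (-1, 3/2)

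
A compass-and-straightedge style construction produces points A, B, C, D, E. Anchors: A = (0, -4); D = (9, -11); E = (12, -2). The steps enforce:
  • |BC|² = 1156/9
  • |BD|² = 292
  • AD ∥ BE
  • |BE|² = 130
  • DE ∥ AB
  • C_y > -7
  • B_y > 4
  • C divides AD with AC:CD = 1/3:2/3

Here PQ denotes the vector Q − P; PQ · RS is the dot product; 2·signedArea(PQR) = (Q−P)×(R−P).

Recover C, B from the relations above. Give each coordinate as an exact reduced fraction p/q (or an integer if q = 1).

B = (3, 5)
C = (3, -19/3)

1. C_x = 3  [C divides AD with AC:CD = 1/3:2/3]
2. C_y = -19/3  [C divides AD with AC:CD = 1/3:2/3]
   → C = (3, -19/3)
3. B_x = 3  [AD ∥ BE ∩ DE ∥ AB]
4. B_y = 5  [AD ∥ BE ∩ DE ∥ AB]
   → B = (3, 5)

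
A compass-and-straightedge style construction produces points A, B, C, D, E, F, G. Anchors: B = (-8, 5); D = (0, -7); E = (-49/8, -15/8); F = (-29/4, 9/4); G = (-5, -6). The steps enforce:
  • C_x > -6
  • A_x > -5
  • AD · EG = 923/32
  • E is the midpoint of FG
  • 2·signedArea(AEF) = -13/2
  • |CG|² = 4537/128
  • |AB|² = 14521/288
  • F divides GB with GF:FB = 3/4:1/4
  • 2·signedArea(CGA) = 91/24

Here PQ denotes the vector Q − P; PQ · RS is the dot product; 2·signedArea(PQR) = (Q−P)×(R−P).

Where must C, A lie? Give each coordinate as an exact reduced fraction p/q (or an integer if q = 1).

A = (-113/24, -31/24)
C = (-87/16, -1/16)

1. A_x = -113/24  [2·signedArea(AEF) = -13/2 ∩ AD · EG = 923/32]
2. A_y = -31/24  [2·signedArea(AEF) = -13/2 ∩ AD · EG = 923/32]
   → A = (-113/24, -31/24)
3. C_x = -87/16  [line -113/24·x + 7/24·y + -307/12 = 0 ∩ |CG|² = 4537/128]
4. C_y = -1/16  [line -113/24·x + 7/24·y + -307/12 = 0 ∩ |CG|² = 4537/128]
   → C = (-87/16, -1/16)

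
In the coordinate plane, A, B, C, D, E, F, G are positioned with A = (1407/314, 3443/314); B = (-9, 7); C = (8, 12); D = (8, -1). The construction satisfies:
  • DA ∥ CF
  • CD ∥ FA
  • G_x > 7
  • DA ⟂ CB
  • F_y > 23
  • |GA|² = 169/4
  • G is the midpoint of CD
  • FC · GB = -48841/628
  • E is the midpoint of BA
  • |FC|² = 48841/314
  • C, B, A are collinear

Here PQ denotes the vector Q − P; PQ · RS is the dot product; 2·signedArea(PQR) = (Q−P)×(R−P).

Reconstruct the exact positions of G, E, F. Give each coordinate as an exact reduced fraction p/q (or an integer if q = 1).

E = (-1419/628, 5641/628)
F = (1407/314, 7525/314)
G = (8, 11/2)

1. G_x = 8  [G is the midpoint of CD]
2. G_y = 11/2  [G is the midpoint of CD]
   → G = (8, 11/2)
3. E_x = -1419/628  [E is the midpoint of BA]
4. E_y = 5641/628  [E is the midpoint of BA]
   → E = (-1419/628, 5641/628)
5. F_x = 1407/314  [CD ∥ FA ∩ DA ∥ CF]
6. F_y = 7525/314  [CD ∥ FA ∩ DA ∥ CF]
   → F = (1407/314, 7525/314)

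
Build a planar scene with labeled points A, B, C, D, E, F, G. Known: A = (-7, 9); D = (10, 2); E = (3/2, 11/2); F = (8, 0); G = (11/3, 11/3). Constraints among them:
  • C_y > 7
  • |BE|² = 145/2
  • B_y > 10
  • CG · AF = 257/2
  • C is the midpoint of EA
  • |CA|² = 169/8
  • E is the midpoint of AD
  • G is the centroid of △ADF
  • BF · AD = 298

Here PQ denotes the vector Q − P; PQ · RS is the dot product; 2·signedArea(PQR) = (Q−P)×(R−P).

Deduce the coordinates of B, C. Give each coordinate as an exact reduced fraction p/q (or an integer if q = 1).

B = (-5, 11)
C = (-11/4, 29/4)

1. B_x = -5  [line -17·x + 7·y + -162 = 0 ∩ |BE|² = 145/2]
2. B_y = 11  [line -17·x + 7·y + -162 = 0 ∩ |BE|² = 145/2]
   → B = (-5, 11)
3. C_x = -11/4  [C is the midpoint of EA]
4. C_y = 29/4  [C is the midpoint of EA]
   → C = (-11/4, 29/4)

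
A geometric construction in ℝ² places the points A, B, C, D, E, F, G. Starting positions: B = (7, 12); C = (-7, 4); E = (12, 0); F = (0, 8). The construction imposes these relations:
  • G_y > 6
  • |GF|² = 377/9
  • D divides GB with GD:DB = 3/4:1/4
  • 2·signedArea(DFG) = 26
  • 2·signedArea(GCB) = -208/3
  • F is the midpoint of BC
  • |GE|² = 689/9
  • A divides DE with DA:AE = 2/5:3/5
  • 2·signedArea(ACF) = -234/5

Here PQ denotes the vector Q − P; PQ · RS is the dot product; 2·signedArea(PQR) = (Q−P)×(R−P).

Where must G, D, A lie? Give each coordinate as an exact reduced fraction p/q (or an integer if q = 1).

1. G_x = 19/3  [line -8·x + 14·y + -128/3 = 0 ∩ |GF|² = 377/9]
2. G_y = 20/3  [line -8·x + 14·y + -128/3 = 0 ∩ |GF|² = 377/9]
   → G = (19/3, 20/3)
3. D_x = 41/6  [D divides GB with GD:DB = 3/4:1/4]
4. D_y = 32/3  [D divides GB with GD:DB = 3/4:1/4]
   → D = (41/6, 32/3)
5. A_x = 89/10  [A divides DE with DA:AE = 2/5:3/5]
6. A_y = 32/5  [A divides DE with DA:AE = 2/5:3/5]
   → A = (89/10, 32/5)

A = (89/10, 32/5)
D = (41/6, 32/3)
G = (19/3, 20/3)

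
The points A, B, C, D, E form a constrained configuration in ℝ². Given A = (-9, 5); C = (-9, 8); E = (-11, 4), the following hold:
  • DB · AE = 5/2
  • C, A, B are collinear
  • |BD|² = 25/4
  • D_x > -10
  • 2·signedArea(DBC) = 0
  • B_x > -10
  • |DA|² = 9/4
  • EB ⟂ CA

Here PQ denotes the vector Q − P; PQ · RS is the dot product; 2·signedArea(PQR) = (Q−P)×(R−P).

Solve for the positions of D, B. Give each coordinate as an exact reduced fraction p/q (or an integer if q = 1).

B = (-9, 4)
D = (-9, 13/2)

1. B_x = -9  [C, A, B are collinear ∩ EB ⟂ CA]
2. B_y = 4  [C, A, B are collinear ∩ EB ⟂ CA]
   → B = (-9, 4)
3. D_x = -9  [2·signedArea(DBC) = 0 ∩ DB · AE = 5/2]
4. D_y = 13/2  [2·signedArea(DBC) = 0 ∩ DB · AE = 5/2]
   → D = (-9, 13/2)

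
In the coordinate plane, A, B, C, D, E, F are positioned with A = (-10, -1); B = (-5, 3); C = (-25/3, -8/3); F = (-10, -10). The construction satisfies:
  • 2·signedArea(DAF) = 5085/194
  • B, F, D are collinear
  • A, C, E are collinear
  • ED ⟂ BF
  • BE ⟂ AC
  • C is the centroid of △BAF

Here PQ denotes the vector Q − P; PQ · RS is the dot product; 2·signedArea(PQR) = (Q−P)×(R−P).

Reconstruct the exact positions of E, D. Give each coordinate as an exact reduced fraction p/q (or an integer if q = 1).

1. E_x = -19/2  [A, C, E are collinear ∩ BE ⟂ AC]
2. E_y = -3/2  [A, C, E are collinear ∩ BE ⟂ AC]
   → E = (-19/2, -3/2)
3. D_x = -1375/194  [B, F, D are collinear ∩ ED ⟂ BF]
4. D_y = -471/194  [B, F, D are collinear ∩ ED ⟂ BF]
   → D = (-1375/194, -471/194)

D = (-1375/194, -471/194)
E = (-19/2, -3/2)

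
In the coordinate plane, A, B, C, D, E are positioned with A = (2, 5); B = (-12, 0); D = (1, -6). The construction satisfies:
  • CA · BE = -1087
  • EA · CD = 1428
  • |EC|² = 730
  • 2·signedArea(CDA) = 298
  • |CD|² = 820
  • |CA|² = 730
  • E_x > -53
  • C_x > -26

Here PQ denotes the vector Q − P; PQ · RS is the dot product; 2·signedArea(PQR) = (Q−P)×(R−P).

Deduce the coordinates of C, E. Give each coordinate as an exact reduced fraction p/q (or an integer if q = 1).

C = (-25, 6)
E = (-52, 7)

1. C_x = -25  [line -11·x + 1·y + -281 = 0 ∩ |CD|² = 820]
2. C_y = 6  [line -11·x + 1·y + -281 = 0 ∩ |CD|² = 820]
   → C = (-25, 6)
3. E_x = -52  [CA · BE = -1087 ∩ EA · CD = 1428]
4. E_y = 7  [CA · BE = -1087 ∩ EA · CD = 1428]
   → E = (-52, 7)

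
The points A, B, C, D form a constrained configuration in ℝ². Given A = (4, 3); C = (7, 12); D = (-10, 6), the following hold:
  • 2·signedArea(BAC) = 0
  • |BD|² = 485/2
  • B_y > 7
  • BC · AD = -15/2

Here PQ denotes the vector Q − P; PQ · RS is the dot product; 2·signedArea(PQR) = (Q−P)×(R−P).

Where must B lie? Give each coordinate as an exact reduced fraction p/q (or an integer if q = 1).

B = (11/2, 15/2)

1. B_x = 11/2  [2·signedArea(BAC) = 0 ∩ BC · AD = -15/2]
2. B_y = 15/2  [2·signedArea(BAC) = 0 ∩ BC · AD = -15/2]
   → B = (11/2, 15/2)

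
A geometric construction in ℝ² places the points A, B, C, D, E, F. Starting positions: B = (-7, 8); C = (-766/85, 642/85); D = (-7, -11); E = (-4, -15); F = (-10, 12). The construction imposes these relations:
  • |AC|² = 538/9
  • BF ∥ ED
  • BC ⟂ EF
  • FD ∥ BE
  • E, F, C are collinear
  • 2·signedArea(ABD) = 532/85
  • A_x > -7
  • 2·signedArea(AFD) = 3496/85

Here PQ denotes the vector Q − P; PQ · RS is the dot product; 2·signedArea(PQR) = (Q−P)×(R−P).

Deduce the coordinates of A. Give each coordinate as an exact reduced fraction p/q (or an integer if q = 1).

A = (-567/85, 47/255)

1. A_x = -567/85  [2·signedArea(ABD) = 532/85 ∩ 2·signedArea(AFD) = 3496/85]
2. A_y = 47/255  [2·signedArea(ABD) = 532/85 ∩ 2·signedArea(AFD) = 3496/85]
   → A = (-567/85, 47/255)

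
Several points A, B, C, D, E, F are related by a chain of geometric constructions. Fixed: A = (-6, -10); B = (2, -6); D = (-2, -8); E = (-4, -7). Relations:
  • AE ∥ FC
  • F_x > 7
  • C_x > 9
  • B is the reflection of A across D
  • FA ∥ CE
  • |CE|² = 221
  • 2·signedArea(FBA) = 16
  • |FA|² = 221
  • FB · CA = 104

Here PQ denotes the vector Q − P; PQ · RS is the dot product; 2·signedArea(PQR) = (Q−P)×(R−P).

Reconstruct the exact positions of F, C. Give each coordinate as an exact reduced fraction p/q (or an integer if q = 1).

C = (10, -2)
F = (8, -5)

1. F_x = 8  [line 4·x + -8·y + -72 = 0 ∩ |FA|² = 221]
2. F_y = -5  [line 4·x + -8·y + -72 = 0 ∩ |FA|² = 221]
   → F = (8, -5)
3. C_x = 10  [FA ∥ CE ∩ AE ∥ FC]
4. C_y = -2  [FA ∥ CE ∩ AE ∥ FC]
   → C = (10, -2)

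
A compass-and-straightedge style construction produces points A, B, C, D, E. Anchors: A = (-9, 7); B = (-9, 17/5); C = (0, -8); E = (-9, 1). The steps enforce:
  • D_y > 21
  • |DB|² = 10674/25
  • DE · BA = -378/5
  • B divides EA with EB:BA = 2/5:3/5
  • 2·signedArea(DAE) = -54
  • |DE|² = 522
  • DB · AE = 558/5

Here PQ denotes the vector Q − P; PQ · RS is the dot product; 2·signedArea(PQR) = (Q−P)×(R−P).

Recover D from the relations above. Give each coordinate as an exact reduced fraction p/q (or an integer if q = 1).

1. D_x = -18  [DE · BA = -378/5 ∩ 2·signedArea(DAE) = -54]
2. D_y = 22  [DE · BA = -378/5 ∩ 2·signedArea(DAE) = -54]
   → D = (-18, 22)

D = (-18, 22)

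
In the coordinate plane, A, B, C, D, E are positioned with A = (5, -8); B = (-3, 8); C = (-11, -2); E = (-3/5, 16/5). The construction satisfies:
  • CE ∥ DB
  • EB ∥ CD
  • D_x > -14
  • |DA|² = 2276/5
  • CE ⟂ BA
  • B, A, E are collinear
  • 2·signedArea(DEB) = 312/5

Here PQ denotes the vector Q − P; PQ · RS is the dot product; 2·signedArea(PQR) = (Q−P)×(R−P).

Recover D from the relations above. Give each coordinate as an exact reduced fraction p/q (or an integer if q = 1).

1. D_x = -67/5  [CE ∥ DB ∩ EB ∥ CD]
2. D_y = 14/5  [CE ∥ DB ∩ EB ∥ CD]
   → D = (-67/5, 14/5)

D = (-67/5, 14/5)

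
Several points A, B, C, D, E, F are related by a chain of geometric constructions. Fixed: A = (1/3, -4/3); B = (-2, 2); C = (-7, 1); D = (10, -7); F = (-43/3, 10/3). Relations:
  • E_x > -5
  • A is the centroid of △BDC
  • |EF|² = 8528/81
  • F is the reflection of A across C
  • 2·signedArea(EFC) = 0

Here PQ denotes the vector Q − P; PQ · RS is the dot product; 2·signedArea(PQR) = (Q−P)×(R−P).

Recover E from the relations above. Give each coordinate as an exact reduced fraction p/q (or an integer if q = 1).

E = (-41/9, 2/9)

1. E_x = -41/9  [line 7/3·x + 22/3·y + 9 = 0 ∩ |EF|² = 8528/81]
2. E_y = 2/9  [line 7/3·x + 22/3·y + 9 = 0 ∩ |EF|² = 8528/81]
   → E = (-41/9, 2/9)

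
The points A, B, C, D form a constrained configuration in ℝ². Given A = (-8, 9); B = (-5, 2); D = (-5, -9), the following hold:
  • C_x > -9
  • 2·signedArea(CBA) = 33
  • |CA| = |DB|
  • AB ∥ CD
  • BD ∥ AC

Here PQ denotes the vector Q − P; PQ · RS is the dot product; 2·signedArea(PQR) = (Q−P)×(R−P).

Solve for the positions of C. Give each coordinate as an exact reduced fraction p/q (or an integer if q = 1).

1. C_x = -8  [AB ∥ CD ∩ BD ∥ AC]
2. C_y = -2  [AB ∥ CD ∩ BD ∥ AC]
   → C = (-8, -2)

C = (-8, -2)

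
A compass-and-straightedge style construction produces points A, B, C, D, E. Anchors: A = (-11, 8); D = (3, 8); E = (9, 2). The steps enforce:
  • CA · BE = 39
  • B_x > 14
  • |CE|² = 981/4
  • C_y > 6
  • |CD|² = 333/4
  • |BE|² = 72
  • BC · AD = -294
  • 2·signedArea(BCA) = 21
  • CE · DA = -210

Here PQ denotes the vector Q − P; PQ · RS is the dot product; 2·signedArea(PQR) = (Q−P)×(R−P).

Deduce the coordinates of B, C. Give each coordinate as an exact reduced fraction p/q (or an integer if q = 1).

B = (15, -4)
C = (-6, 13/2)

1. C_x = -6  [CE · DA = -210]
2. C_y = 13/2  [|CE|² = 981/4]
   → C = (-6, 13/2)
3. B_x = 15  [BC · AD = -294 ∩ CA · BE = 39]
4. B_y = -4  [BC · AD = -294 ∩ CA · BE = 39]
   → B = (15, -4)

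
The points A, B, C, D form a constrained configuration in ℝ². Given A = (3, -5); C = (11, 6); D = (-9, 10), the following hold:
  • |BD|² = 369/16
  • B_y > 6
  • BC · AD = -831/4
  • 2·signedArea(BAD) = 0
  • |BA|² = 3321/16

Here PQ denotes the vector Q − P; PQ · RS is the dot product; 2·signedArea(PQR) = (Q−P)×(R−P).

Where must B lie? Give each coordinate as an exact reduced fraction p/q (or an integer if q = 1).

1. B_x = -6  [2·signedArea(BAD) = 0 ∩ BC · AD = -831/4]
2. B_y = 25/4  [2·signedArea(BAD) = 0 ∩ BC · AD = -831/4]
   → B = (-6, 25/4)

B = (-6, 25/4)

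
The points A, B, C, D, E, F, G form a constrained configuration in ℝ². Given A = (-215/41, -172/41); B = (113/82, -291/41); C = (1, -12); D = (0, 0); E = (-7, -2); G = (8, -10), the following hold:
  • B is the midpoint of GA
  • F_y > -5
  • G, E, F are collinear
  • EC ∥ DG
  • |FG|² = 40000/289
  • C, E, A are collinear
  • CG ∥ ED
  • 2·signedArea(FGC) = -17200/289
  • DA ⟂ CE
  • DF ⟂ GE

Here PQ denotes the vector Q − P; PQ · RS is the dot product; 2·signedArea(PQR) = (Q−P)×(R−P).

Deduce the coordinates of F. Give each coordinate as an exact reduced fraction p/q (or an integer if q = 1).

F = (-688/289, -1290/289)

1. F_x = -688/289  [G, E, F are collinear ∩ DF ⟂ GE]
2. F_y = -1290/289  [G, E, F are collinear ∩ DF ⟂ GE]
   → F = (-688/289, -1290/289)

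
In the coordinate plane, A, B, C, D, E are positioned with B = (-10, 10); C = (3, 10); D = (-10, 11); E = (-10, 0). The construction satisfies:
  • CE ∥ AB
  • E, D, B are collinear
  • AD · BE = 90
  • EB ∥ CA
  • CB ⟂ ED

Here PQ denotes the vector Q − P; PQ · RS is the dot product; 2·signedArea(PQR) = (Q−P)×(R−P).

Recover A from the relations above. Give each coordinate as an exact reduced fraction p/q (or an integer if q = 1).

1. A_x = 3  [CE ∥ AB ∩ EB ∥ CA]
2. A_y = 20  [CE ∥ AB ∩ EB ∥ CA]
   → A = (3, 20)

A = (3, 20)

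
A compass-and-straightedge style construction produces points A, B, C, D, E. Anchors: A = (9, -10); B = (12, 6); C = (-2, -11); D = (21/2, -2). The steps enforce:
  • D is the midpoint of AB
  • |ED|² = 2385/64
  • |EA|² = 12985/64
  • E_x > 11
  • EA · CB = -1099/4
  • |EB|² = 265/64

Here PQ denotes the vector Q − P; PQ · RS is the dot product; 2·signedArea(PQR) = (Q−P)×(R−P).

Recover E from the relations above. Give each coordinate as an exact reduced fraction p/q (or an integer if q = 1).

E = (93/8, 4)

1. E_x = 93/8  [line -14·x + -17·y + 923/4 = 0 ∩ |EB|² = 265/64]
2. E_y = 4  [line -14·x + -17·y + 923/4 = 0 ∩ |EB|² = 265/64]
   → E = (93/8, 4)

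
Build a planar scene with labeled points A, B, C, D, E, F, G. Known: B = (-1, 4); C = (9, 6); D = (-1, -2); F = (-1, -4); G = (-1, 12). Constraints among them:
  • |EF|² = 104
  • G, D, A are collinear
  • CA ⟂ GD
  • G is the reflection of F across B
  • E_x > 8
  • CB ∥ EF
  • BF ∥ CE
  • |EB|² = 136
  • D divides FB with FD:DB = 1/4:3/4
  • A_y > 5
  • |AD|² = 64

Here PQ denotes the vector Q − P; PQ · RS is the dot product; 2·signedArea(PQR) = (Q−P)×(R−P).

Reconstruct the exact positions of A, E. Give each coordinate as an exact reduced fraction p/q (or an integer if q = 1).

1. A_x = -1  [G, D, A are collinear ∩ CA ⟂ GD]
2. A_y = 6  [G, D, A are collinear ∩ CA ⟂ GD]
   → A = (-1, 6)
3. E_x = 9  [CB ∥ EF ∩ BF ∥ CE]
4. E_y = -2  [CB ∥ EF ∩ BF ∥ CE]
   → E = (9, -2)

A = (-1, 6)
E = (9, -2)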